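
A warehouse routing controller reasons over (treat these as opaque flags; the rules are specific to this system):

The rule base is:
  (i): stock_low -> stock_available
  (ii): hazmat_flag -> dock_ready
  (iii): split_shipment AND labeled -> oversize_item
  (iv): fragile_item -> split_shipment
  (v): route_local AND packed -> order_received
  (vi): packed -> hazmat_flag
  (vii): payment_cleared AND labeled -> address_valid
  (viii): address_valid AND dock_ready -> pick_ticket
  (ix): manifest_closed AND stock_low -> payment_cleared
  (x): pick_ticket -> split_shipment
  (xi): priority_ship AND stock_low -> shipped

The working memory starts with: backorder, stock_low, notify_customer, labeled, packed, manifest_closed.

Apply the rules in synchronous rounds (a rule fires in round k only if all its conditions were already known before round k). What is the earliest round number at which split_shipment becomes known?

4

Round 1: (i) [stock_low -> stock_available]; (vi) [packed -> hazmat_flag]; (ix) [manifest_closed AND stock_low -> payment_cleared]. Adds stock_available, hazmat_flag, payment_cleared.
Round 2: (ii) [hazmat_flag -> dock_ready]; (vii) [payment_cleared AND labeled -> address_valid]. Adds dock_ready, address_valid.
Round 3: (viii) [address_valid AND dock_ready -> pick_ticket]. Adds pick_ticket.
Round 4: (x) [pick_ticket -> split_shipment]. Adds split_shipment.
split_shipment first appears in round 4.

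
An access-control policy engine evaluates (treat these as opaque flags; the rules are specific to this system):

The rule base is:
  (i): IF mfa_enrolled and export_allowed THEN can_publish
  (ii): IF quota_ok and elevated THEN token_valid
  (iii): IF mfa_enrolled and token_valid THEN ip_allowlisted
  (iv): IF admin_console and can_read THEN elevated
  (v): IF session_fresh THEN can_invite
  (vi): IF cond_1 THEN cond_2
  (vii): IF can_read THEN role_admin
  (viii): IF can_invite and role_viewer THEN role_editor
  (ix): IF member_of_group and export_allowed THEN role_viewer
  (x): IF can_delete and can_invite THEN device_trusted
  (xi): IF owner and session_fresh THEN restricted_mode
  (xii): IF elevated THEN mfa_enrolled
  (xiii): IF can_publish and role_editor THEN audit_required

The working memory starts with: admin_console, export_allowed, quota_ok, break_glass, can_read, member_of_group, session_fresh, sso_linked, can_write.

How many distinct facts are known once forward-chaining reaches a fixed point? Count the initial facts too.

Round 1: (iv) [IF admin_console and can_read THEN elevated]; (v) [IF session_fresh THEN can_invite]; (vii) [IF can_read THEN role_admin]; (ix) [IF member_of_group and export_allowed THEN role_viewer]. Adds elevated, can_invite, role_admin, role_viewer.
Round 2: (ii) [IF quota_ok and elevated THEN token_valid]; (viii) [IF can_invite and role_viewer THEN role_editor]; (xii) [IF elevated THEN mfa_enrolled]. Adds token_valid, role_editor, mfa_enrolled.
Round 3: (i) [IF mfa_enrolled and export_allowed THEN can_publish]; (iii) [IF mfa_enrolled and token_valid THEN ip_allowlisted]. Adds can_publish, ip_allowlisted.
Round 4: (xiii) [IF can_publish and role_editor THEN audit_required]. Adds audit_required.
Closure: {admin_console, audit_required, break_glass, can_invite, can_publish, can_read, can_write, elevated, export_allowed, ip_allowlisted, member_of_group, mfa_enrolled, quota_ok, role_admin, role_editor, role_viewer, session_fresh, sso_linked, token_valid} — 19 facts.

19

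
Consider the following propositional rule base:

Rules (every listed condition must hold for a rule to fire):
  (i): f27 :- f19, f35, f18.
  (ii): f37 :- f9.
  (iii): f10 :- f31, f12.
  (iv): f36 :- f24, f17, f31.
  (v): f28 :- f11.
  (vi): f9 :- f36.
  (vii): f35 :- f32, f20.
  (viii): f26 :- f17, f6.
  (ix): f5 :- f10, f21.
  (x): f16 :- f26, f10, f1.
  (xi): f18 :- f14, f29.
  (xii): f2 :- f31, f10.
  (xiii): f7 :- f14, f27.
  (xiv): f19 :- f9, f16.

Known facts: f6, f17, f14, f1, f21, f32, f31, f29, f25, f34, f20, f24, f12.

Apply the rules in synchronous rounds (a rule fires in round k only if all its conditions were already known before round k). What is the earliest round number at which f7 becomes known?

[1] (iii) [f10 :- f31, f12.]; (iv) [f36 :- f24, f17, f31.]; (vii) [f35 :- f32, f20.]; (viii) [f26 :- f17, f6.]; (xi) [f18 :- f14, f29.]. ⇒ new: f10, f36, f35, f26, f18.
[2] (vi) [f9 :- f36.]; (ix) [f5 :- f10, f21.]; (x) [f16 :- f26, f10, f1.]; (xii) [f2 :- f31, f10.]. ⇒ new: f9, f5, f16, f2.
[3] (ii) [f37 :- f9.]; (xiv) [f19 :- f9, f16.]. ⇒ new: f37, f19.
[4] (i) [f27 :- f19, f35, f18.]. ⇒ new: f27.
[5] (xiii) [f7 :- f14, f27.]. ⇒ new: f7.
f7 first appears in round 5.

5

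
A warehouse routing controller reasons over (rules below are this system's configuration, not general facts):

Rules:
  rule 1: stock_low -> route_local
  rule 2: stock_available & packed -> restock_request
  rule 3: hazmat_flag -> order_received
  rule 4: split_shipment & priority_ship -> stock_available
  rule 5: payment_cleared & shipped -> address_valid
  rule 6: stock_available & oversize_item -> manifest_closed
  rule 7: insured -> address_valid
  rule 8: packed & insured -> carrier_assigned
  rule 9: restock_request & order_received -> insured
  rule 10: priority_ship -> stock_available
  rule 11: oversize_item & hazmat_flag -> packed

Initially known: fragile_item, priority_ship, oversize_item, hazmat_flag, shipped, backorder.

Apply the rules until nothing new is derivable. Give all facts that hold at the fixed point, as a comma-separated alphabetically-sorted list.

Round 1: rule 3 [hazmat_flag -> order_received]; rule 10 [priority_ship -> stock_available]; rule 11 [oversize_item & hazmat_flag -> packed]. Adds order_received, stock_available, packed.
Round 2: rule 2 [stock_available & packed -> restock_request]; rule 6 [stock_available & oversize_item -> manifest_closed]. Adds restock_request, manifest_closed.
Round 3: rule 9 [restock_request & order_received -> insured]. Adds insured.
Round 4: rule 7 [insured -> address_valid]; rule 8 [packed & insured -> carrier_assigned]. Adds address_valid, carrier_assigned.

address_valid, backorder, carrier_assigned, fragile_item, hazmat_flag, insured, manifest_closed, order_received, oversize_item, packed, priority_ship, restock_request, shipped, stock_available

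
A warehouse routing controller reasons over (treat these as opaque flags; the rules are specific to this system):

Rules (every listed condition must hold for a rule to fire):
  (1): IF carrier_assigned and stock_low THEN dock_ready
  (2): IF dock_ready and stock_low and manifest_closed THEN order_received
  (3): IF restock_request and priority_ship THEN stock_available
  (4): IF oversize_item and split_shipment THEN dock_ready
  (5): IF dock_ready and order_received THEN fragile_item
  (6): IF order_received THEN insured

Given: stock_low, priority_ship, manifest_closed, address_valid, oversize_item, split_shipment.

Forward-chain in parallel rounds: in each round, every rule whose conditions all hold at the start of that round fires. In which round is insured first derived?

3

Round 1: (4) [IF oversize_item and split_shipment THEN dock_ready]. New: dock_ready.
Round 2: (2) [IF dock_ready and stock_low and manifest_closed THEN order_received]. New: order_received.
Round 3: (5) [IF dock_ready and order_received THEN fragile_item]; (6) [IF order_received THEN insured]. New: fragile_item, insured.
insured first appears in round 3.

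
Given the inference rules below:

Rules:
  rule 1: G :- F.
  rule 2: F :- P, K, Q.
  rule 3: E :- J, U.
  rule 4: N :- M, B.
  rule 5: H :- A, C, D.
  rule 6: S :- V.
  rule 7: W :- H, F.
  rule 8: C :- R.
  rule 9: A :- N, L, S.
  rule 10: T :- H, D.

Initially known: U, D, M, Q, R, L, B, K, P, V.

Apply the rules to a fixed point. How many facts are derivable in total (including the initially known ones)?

Round 1 — rule 2, rule 4, rule 6, rule 8, derive F, N, S, C.
Round 2 — rule 1, rule 9, derive G, A.
Round 3 — rule 5, derive H.
Round 4 — rule 7, rule 10, derive W, T.
Closure: {A, B, C, D, F, G, H, K, L, M, N, P, Q, R, S, T, U, V, W} — 19 facts.

19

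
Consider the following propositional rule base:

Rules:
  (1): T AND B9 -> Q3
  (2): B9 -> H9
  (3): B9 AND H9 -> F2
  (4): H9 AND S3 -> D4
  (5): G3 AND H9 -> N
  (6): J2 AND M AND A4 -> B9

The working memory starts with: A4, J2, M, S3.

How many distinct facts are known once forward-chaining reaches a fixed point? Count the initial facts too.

8

Round 1: (6) [J2 AND M AND A4 -> B9]. Adds B9.
Round 2: (2) [B9 -> H9]. Adds H9.
Round 3: (3) [B9 AND H9 -> F2]; (4) [H9 AND S3 -> D4]. Adds F2, D4.
Closure: {A4, B9, D4, F2, H9, J2, M, S3} — 8 facts.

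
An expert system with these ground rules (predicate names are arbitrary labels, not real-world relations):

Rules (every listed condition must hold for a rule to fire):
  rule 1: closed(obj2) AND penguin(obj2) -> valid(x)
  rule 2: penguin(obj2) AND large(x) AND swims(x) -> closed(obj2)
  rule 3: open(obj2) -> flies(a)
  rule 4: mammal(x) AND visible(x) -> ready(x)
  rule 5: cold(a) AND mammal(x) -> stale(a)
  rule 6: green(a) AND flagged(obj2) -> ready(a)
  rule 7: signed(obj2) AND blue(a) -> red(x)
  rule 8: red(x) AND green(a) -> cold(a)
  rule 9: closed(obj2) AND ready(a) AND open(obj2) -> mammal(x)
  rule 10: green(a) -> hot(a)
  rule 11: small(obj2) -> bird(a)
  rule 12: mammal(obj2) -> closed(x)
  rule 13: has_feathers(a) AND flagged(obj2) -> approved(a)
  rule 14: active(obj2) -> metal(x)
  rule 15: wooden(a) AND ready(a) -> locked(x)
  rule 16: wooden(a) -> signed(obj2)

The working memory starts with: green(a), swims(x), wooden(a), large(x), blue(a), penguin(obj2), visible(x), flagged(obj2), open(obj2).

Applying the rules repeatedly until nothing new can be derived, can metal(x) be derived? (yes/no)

no

Round 1: rule 2 [penguin(obj2) AND large(x) AND swims(x) -> closed(obj2)]; rule 3 [open(obj2) -> flies(a)]; rule 6 [green(a) AND flagged(obj2) -> ready(a)]; rule 10 [green(a) -> hot(a)]; rule 16 [wooden(a) -> signed(obj2)]. Adds closed(obj2), flies(a), ready(a), hot(a), signed(obj2).
Round 2: rule 1 [closed(obj2) AND penguin(obj2) -> valid(x)]; rule 7 [signed(obj2) AND blue(a) -> red(x)]; rule 9 [closed(obj2) AND ready(a) AND open(obj2) -> mammal(x)]; rule 15 [wooden(a) AND ready(a) -> locked(x)]. Adds valid(x), red(x), mammal(x), locked(x).
Round 3: rule 4 [mammal(x) AND visible(x) -> ready(x)]; rule 8 [red(x) AND green(a) -> cold(a)]. Adds ready(x), cold(a).
Round 4: rule 5 [cold(a) AND mammal(x) -> stale(a)]. Adds stale(a).
Fixed point reached. metal(x) is concluded only by rule 14; rule 14 needs active(obj2) (never derived).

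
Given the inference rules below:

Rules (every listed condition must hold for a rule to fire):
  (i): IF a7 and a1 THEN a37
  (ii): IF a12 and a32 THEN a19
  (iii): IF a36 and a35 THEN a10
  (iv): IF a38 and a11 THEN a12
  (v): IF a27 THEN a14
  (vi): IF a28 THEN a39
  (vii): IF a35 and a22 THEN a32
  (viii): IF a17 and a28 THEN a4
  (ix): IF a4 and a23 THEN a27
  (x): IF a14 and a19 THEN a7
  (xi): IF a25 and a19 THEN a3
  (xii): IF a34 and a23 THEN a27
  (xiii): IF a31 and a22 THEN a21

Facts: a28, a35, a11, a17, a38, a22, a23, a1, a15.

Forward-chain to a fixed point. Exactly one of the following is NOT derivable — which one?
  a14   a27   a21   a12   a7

a21

[1] (iv) [IF a38 and a11 THEN a12]; (vi) [IF a28 THEN a39]; (vii) [IF a35 and a22 THEN a32]; (viii) [IF a17 and a28 THEN a4]. ⇒ new: a12, a39, a32, a4.
[2] (ii) [IF a12 and a32 THEN a19]; (ix) [IF a4 and a23 THEN a27]. ⇒ new: a19, a27.
[3] (v) [IF a27 THEN a14]. ⇒ new: a14.
[4] (x) [IF a14 and a19 THEN a7]. ⇒ new: a7.
[5] (i) [IF a7 and a1 THEN a37]. ⇒ new: a37.
Derived: a27 (round 2), a14 (round 3), a12 (round 1), a7 (round 4). a21 never appears in any round.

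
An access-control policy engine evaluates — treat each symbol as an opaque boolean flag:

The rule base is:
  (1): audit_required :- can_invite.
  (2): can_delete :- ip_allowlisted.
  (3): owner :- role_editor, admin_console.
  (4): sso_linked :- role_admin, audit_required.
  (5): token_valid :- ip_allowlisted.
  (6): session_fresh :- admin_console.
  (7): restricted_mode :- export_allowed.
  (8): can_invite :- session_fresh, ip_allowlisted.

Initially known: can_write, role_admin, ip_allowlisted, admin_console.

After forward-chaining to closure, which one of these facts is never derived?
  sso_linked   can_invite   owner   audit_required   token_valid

owner

Round 1 fires (2), (5), (6), giving can_delete, token_valid, session_fresh.
Round 2 fires (8), giving can_invite.
Round 3 fires (1), giving audit_required.
Round 4 fires (4), giving sso_linked.
Derived: can_invite (round 2), sso_linked (round 4), audit_required (round 3), token_valid (round 1). owner never appears in any round.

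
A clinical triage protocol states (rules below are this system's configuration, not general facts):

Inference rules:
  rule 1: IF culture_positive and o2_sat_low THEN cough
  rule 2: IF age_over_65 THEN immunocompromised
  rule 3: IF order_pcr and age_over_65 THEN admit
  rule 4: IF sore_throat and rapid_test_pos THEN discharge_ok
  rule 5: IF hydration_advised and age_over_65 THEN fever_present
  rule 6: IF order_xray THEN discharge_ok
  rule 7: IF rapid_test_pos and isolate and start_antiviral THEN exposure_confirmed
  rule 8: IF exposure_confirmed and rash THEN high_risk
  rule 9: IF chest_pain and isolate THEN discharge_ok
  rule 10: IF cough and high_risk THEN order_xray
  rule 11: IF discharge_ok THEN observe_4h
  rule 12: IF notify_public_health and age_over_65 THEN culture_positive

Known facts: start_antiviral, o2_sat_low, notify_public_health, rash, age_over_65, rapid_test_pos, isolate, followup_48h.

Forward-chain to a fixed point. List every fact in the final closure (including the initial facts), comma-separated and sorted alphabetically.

Round 1 — rule 2, rule 7, rule 12, derive immunocompromised, exposure_confirmed, culture_positive.
Round 2 — rule 1, rule 8, derive cough, high_risk.
Round 3 — rule 10, derive order_xray.
Round 4 — rule 6, derive discharge_ok.
Round 5 — rule 11, derive observe_4h.

age_over_65, cough, culture_positive, discharge_ok, exposure_confirmed, followup_48h, high_risk, immunocompromised, isolate, notify_public_health, o2_sat_low, observe_4h, order_xray, rapid_test_pos, rash, start_antiviral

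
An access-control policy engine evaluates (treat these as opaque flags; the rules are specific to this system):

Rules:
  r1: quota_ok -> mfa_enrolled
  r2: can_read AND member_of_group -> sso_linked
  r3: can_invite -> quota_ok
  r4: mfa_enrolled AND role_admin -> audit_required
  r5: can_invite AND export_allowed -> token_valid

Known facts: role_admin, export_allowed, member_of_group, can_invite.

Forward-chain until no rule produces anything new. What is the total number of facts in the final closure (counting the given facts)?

Round 1: r3 [can_invite -> quota_ok]; r5 [can_invite AND export_allowed -> token_valid]. New: quota_ok, token_valid.
Round 2: r1 [quota_ok -> mfa_enrolled]. New: mfa_enrolled.
Round 3: r4 [mfa_enrolled AND role_admin -> audit_required]. New: audit_required.
Closure: {audit_required, can_invite, export_allowed, member_of_group, mfa_enrolled, quota_ok, role_admin, token_valid} — 8 facts.

8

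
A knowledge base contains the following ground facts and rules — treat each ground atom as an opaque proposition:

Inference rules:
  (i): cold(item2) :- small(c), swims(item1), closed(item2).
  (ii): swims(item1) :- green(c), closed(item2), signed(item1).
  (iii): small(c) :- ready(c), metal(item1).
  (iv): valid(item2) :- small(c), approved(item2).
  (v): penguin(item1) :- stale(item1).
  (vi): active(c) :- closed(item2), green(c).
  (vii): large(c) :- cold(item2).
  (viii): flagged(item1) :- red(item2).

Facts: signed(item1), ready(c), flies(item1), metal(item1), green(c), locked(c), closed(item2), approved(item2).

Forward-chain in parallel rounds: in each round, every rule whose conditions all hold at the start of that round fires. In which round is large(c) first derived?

Round 1: (ii) [swims(item1) :- green(c), closed(item2), signed(item1).]; (iii) [small(c) :- ready(c), metal(item1).]; (vi) [active(c) :- closed(item2), green(c).]. New: swims(item1), small(c), active(c).
Round 2: (i) [cold(item2) :- small(c), swims(item1), closed(item2).]; (iv) [valid(item2) :- small(c), approved(item2).]. New: cold(item2), valid(item2).
Round 3: (vii) [large(c) :- cold(item2).]. New: large(c).
large(c) first appears in round 3.

3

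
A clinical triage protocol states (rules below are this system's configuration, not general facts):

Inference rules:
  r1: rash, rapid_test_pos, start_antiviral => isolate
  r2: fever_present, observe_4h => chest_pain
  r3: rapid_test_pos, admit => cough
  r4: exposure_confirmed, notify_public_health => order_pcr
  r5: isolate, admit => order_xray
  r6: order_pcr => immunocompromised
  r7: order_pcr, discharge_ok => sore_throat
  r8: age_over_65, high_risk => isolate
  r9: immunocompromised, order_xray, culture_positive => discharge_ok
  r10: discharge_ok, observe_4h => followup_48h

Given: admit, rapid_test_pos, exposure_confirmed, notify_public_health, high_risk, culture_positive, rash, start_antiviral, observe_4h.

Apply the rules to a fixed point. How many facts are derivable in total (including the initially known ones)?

17

Round 1 — r1, r3, r4, derive isolate, cough, order_pcr.
Round 2 — r5, r6, derive order_xray, immunocompromised.
Round 3 — r9, derive discharge_ok.
Round 4 — r7, r10, derive sore_throat, followup_48h.
Closure: {admit, cough, culture_positive, discharge_ok, exposure_confirmed, followup_48h, high_risk, immunocompromised, isolate, notify_public_health, observe_4h, order_pcr, order_xray, rapid_test_pos, rash, sore_throat, start_antiviral} — 17 facts.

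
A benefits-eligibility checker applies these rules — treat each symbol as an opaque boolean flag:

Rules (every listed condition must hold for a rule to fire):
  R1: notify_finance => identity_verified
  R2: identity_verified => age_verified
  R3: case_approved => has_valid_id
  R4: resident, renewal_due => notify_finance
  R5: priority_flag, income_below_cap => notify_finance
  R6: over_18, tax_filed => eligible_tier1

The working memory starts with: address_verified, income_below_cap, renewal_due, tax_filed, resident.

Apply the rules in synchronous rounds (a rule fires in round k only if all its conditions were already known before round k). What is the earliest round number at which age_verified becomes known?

Round 1: R4 [resident, renewal_due => notify_finance]. Adds notify_finance.
Round 2: R1 [notify_finance => identity_verified]. Adds identity_verified.
Round 3: R2 [identity_verified => age_verified]. Adds age_verified.
age_verified first appears in round 3.

3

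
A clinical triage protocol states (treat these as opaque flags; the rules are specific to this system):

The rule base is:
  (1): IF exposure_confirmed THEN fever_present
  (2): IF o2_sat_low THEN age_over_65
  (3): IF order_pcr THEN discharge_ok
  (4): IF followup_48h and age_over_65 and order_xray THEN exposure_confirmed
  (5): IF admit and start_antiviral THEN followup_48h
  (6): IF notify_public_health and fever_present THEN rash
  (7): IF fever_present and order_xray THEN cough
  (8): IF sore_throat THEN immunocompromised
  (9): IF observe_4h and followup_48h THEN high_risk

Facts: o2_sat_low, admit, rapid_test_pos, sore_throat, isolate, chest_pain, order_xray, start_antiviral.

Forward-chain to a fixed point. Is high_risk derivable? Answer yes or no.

no

Round 1 — (2), (5), (8), derive age_over_65, followup_48h, immunocompromised.
Round 2 — (4), derive exposure_confirmed.
Round 3 — (1), derive fever_present.
Round 4 — (7), derive cough.
Fixed point reached. high_risk is concluded only by (9); (9) needs observe_4h (never derived).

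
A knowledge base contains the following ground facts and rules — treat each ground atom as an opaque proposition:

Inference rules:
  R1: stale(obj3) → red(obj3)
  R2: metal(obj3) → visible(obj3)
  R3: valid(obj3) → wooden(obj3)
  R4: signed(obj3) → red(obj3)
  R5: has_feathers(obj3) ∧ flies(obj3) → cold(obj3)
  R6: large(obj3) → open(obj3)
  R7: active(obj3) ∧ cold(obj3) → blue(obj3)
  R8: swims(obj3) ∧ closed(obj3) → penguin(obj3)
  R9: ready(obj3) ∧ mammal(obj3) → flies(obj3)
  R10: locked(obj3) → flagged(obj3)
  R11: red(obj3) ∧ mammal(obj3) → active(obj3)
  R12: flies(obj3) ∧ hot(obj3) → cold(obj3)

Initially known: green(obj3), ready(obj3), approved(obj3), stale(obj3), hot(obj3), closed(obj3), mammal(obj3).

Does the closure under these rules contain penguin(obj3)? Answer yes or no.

no

Round 1: R1 [stale(obj3) → red(obj3)]; R9 [ready(obj3) ∧ mammal(obj3) → flies(obj3)]. New: red(obj3), flies(obj3).
Round 2: R11 [red(obj3) ∧ mammal(obj3) → active(obj3)]; R12 [flies(obj3) ∧ hot(obj3) → cold(obj3)]. New: active(obj3), cold(obj3).
Round 3: R7 [active(obj3) ∧ cold(obj3) → blue(obj3)]. New: blue(obj3).
Fixed point reached. penguin(obj3) is concluded only by R8; R8 needs swims(obj3) (never derived).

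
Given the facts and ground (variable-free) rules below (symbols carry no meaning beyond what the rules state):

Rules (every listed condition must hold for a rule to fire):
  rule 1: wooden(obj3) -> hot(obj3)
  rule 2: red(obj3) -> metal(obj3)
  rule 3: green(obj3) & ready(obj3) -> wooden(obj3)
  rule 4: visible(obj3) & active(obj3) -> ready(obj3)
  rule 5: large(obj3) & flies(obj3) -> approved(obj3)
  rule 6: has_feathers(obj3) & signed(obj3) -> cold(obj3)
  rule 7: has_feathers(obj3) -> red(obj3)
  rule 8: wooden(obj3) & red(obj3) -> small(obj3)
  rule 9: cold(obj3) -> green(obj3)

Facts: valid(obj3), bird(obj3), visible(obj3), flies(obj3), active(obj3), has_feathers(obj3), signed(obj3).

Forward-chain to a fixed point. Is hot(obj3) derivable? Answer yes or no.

yes

Round 1: rule 4 [visible(obj3) & active(obj3) -> ready(obj3)]; rule 6 [has_feathers(obj3) & signed(obj3) -> cold(obj3)]; rule 7 [has_feathers(obj3) -> red(obj3)]. New: ready(obj3), cold(obj3), red(obj3).
Round 2: rule 2 [red(obj3) -> metal(obj3)]; rule 9 [cold(obj3) -> green(obj3)]. New: metal(obj3), green(obj3).
Round 3: rule 3 [green(obj3) & ready(obj3) -> wooden(obj3)]. New: wooden(obj3).
Round 4: rule 1 [wooden(obj3) -> hot(obj3)]; rule 8 [wooden(obj3) & red(obj3) -> small(obj3)]. New: hot(obj3), small(obj3).
hot(obj3) appears in round 4, so it is derivable.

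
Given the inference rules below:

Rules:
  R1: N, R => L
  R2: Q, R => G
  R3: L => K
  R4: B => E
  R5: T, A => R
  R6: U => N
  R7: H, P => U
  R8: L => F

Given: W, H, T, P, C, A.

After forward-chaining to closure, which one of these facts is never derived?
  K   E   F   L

Round 1: R5 [T, A => R]; R7 [H, P => U]. New: R, U.
Round 2: R6 [U => N]. New: N.
Round 3: R1 [N, R => L]. New: L.
Round 4: R3 [L => K]; R8 [L => F]. New: K, F.
Derived: K (round 4), L (round 3), F (round 4). E never appears in any round.

E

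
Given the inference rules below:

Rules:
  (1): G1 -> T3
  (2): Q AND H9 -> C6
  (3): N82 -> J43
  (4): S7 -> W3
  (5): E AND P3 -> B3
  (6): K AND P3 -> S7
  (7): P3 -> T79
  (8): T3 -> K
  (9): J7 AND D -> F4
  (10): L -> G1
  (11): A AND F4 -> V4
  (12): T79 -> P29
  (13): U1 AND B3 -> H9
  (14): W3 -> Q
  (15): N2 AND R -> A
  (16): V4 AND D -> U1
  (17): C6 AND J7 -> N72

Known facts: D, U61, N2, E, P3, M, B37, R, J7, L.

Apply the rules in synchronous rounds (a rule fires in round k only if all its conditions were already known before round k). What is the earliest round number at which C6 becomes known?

Round 1 — (5), (7), (9), (10), (15), derive B3, T79, F4, G1, A.
Round 2 — (1), (11), (12), derive T3, V4, P29.
Round 3 — (8), (16), derive K, U1.
Round 4 — (6), (13), derive S7, H9.
Round 5 — (4), derive W3.
Round 6 — (14), derive Q.
Round 7 — (2), derive C6.
C6 first appears in round 7.

7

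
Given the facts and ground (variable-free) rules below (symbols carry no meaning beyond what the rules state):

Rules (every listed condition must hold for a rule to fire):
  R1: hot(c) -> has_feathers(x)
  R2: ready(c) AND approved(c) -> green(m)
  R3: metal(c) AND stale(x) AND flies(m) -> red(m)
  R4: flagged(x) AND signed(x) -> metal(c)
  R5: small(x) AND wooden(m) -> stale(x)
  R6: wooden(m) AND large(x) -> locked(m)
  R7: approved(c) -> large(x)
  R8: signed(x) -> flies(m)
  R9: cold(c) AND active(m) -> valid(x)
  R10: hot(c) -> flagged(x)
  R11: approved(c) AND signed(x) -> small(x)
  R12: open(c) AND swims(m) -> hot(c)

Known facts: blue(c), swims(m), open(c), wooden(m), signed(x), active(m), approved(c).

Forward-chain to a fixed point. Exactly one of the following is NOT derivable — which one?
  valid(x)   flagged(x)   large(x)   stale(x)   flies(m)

valid(x)

Round 1 — R7, R8, R11, R12, derive large(x), flies(m), small(x), hot(c).
Round 2 — R1, R5, R6, R10, derive has_feathers(x), stale(x), locked(m), flagged(x).
Round 3 — R4, derive metal(c).
Round 4 — R3, derive red(m).
Derived: flagged(x) (round 2), large(x) (round 1), stale(x) (round 2), flies(m) (round 1). valid(x) never appears in any round.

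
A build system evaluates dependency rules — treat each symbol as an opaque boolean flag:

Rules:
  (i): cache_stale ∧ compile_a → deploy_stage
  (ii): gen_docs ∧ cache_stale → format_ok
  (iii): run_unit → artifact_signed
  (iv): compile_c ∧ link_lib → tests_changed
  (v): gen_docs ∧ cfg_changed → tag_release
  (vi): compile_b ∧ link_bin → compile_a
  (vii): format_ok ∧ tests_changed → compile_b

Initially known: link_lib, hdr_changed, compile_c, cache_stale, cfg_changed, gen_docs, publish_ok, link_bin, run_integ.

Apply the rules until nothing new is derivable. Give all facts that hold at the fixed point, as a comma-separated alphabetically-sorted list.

Round 1 fires (ii), (iv), (v), giving format_ok, tests_changed, tag_release.
Round 2 fires (vii), giving compile_b.
Round 3 fires (vi), giving compile_a.
Round 4 fires (i), giving deploy_stage.

cache_stale, cfg_changed, compile_a, compile_b, compile_c, deploy_stage, format_ok, gen_docs, hdr_changed, link_bin, link_lib, publish_ok, run_integ, tag_release, tests_changed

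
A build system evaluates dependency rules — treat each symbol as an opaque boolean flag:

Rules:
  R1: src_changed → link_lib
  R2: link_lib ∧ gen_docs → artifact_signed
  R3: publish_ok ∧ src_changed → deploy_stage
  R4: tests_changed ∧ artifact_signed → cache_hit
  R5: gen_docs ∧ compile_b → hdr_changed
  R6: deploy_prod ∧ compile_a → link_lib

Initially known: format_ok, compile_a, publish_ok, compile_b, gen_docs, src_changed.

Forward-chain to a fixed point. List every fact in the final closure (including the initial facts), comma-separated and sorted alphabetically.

artifact_signed, compile_a, compile_b, deploy_stage, format_ok, gen_docs, hdr_changed, link_lib, publish_ok, src_changed

Round 1: R1 [src_changed → link_lib]; R3 [publish_ok ∧ src_changed → deploy_stage]; R5 [gen_docs ∧ compile_b → hdr_changed]. New: link_lib, deploy_stage, hdr_changed.
Round 2: R2 [link_lib ∧ gen_docs → artifact_signed]. New: artifact_signed.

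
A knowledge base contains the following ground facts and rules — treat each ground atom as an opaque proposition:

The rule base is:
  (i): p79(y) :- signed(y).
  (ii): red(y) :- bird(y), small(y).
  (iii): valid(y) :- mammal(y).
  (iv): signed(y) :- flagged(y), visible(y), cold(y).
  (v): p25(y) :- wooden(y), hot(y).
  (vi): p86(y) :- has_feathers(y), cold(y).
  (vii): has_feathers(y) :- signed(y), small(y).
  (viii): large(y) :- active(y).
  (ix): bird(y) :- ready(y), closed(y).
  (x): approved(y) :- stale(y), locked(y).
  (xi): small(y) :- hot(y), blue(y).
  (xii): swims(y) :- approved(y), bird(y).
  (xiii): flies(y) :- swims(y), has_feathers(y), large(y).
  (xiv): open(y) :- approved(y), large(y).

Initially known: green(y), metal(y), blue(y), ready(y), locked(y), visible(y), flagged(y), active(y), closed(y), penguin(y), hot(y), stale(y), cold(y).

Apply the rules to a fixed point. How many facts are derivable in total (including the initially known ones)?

Round 1: (iv) [signed(y) :- flagged(y), visible(y), cold(y).]; (viii) [large(y) :- active(y).]; (ix) [bird(y) :- ready(y), closed(y).]; (x) [approved(y) :- stale(y), locked(y).]; (xi) [small(y) :- hot(y), blue(y).]. New: signed(y), large(y), bird(y), approved(y), small(y).
Round 2: (i) [p79(y) :- signed(y).]; (ii) [red(y) :- bird(y), small(y).]; (vii) [has_feathers(y) :- signed(y), small(y).]; (xii) [swims(y) :- approved(y), bird(y).]; (xiv) [open(y) :- approved(y), large(y).]. New: p79(y), red(y), has_feathers(y), swims(y), open(y).
Round 3: (vi) [p86(y) :- has_feathers(y), cold(y).]; (xiii) [flies(y) :- swims(y), has_feathers(y), large(y).]. New: p86(y), flies(y).
Closure: {active(y), approved(y), bird(y), blue(y), closed(y), cold(y), flagged(y), flies(y), green(y), has_feathers(y), hot(y), large(y), locked(y), metal(y), open(y), p79(y), p86(y), penguin(y), ready(y), red(y), signed(y), small(y), stale(y), swims(y), visible(y)} — 25 facts.

25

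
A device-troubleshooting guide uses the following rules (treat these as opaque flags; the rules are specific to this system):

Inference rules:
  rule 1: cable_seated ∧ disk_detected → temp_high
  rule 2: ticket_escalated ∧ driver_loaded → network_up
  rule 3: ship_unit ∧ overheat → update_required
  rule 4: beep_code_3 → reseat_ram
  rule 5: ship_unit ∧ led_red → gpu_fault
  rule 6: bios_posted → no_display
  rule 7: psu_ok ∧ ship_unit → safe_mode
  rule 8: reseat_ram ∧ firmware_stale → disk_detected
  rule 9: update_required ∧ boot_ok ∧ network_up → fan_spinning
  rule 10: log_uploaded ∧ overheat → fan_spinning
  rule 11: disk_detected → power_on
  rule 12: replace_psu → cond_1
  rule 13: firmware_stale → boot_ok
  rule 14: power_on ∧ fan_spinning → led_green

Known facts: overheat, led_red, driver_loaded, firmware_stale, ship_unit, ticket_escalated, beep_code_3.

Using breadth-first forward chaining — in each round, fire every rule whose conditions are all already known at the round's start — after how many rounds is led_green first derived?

4

Round 1 fires rule 2, rule 3, rule 4, rule 5, rule 13, giving network_up, update_required, reseat_ram, gpu_fault, boot_ok.
Round 2 fires rule 8, rule 9, giving disk_detected, fan_spinning.
Round 3 fires rule 11, giving power_on.
Round 4 fires rule 14, giving led_green.
led_green first appears in round 4.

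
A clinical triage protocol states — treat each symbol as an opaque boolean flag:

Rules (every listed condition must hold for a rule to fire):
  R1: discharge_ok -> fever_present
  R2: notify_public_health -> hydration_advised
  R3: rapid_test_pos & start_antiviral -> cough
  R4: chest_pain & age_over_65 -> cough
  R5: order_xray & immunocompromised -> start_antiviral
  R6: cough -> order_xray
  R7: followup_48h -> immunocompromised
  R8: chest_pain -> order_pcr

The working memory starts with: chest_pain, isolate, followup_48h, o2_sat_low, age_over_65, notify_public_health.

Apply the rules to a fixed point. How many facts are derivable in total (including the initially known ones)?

12

Round 1: R2 [notify_public_health -> hydration_advised]; R4 [chest_pain & age_over_65 -> cough]; R7 [followup_48h -> immunocompromised]; R8 [chest_pain -> order_pcr]. Adds hydration_advised, cough, immunocompromised, order_pcr.
Round 2: R6 [cough -> order_xray]. Adds order_xray.
Round 3: R5 [order_xray & immunocompromised -> start_antiviral]. Adds start_antiviral.
Closure: {age_over_65, chest_pain, cough, followup_48h, hydration_advised, immunocompromised, isolate, notify_public_health, o2_sat_low, order_pcr, order_xray, start_antiviral} — 12 facts.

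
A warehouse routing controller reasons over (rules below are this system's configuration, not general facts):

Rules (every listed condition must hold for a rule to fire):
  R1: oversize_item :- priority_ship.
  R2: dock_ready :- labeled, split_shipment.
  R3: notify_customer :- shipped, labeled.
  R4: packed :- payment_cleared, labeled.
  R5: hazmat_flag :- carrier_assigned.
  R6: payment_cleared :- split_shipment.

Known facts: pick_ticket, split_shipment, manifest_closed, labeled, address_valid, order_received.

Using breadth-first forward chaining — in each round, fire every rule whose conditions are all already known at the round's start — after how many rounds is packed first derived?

Round 1: R2 [dock_ready :- labeled, split_shipment.]; R6 [payment_cleared :- split_shipment.]. Adds dock_ready, payment_cleared.
Round 2: R4 [packed :- payment_cleared, labeled.]. Adds packed.
packed first appears in round 2.

2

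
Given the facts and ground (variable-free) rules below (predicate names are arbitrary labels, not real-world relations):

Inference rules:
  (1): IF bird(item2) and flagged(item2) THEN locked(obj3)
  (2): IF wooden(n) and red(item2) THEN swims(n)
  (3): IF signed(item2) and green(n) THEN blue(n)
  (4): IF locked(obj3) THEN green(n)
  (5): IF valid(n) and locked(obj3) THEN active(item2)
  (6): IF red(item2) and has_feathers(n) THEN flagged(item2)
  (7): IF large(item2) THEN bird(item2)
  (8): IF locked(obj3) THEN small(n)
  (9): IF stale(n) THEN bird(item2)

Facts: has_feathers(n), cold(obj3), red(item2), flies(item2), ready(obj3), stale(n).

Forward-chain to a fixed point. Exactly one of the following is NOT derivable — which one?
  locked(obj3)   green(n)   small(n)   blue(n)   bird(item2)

Round 1 — (6), (9), derive flagged(item2), bird(item2).
Round 2 — (1), derive locked(obj3).
Round 3 — (4), (8), derive green(n), small(n).
Derived: locked(obj3) (round 2), green(n) (round 3), bird(item2) (round 1), small(n) (round 3). blue(n) never appears in any round.

blue(n)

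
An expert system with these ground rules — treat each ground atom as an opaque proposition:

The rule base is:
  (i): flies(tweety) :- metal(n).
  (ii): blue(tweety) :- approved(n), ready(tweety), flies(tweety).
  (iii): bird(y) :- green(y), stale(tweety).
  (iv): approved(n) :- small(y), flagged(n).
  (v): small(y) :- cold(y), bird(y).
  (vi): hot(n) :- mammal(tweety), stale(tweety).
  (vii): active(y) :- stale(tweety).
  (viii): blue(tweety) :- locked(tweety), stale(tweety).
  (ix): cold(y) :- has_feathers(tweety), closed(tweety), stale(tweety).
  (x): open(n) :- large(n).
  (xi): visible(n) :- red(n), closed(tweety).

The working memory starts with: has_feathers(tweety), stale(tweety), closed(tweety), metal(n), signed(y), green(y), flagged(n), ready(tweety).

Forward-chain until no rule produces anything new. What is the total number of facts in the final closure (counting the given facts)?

15

Round 1 — (i), (iii), (vii), (ix), derive flies(tweety), bird(y), active(y), cold(y).
Round 2 — (v), derive small(y).
Round 3 — (iv), derive approved(n).
Round 4 — (ii), derive blue(tweety).
Closure: {active(y), approved(n), bird(y), blue(tweety), closed(tweety), cold(y), flagged(n), flies(tweety), green(y), has_feathers(tweety), metal(n), ready(tweety), signed(y), small(y), stale(tweety)} — 15 facts.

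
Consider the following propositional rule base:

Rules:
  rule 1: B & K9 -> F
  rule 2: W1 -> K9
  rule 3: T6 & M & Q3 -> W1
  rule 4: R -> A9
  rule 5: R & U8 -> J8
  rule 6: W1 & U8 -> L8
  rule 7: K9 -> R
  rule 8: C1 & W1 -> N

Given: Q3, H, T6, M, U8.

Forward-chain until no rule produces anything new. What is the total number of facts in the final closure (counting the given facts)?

11

Round 1 fires rule 3, giving W1.
Round 2 fires rule 2, rule 6, giving K9, L8.
Round 3 fires rule 7, giving R.
Round 4 fires rule 4, rule 5, giving A9, J8.
Closure: {A9, H, J8, K9, L8, M, Q3, R, T6, U8, W1} — 11 facts.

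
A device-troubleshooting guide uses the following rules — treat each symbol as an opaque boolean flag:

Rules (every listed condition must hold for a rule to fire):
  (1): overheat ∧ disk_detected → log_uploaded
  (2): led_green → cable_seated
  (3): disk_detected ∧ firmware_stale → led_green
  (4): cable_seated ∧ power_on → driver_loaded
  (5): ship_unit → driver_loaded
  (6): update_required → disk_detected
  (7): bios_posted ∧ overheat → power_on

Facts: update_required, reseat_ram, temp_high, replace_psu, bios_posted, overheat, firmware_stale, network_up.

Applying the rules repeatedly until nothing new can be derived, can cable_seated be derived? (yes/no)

Round 1 — (6), (7), derive disk_detected, power_on.
Round 2 — (1), (3), derive log_uploaded, led_green.
Round 3 — (2), derive cable_seated.
Round 4 — (4), derive driver_loaded.
cable_seated appears in round 3, so it is derivable.

yes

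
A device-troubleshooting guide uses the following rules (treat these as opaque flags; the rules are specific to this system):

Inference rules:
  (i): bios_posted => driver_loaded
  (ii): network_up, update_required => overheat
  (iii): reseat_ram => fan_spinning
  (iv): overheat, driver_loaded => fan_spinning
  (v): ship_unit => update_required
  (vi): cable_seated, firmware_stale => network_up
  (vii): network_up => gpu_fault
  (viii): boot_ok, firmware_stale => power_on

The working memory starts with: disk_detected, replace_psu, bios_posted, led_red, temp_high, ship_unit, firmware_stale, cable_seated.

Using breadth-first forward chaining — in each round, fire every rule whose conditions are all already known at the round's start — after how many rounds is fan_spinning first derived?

Round 1: (i) [bios_posted => driver_loaded]; (v) [ship_unit => update_required]; (vi) [cable_seated, firmware_stale => network_up]. Adds driver_loaded, update_required, network_up.
Round 2: (ii) [network_up, update_required => overheat]; (vii) [network_up => gpu_fault]. Adds overheat, gpu_fault.
Round 3: (iv) [overheat, driver_loaded => fan_spinning]. Adds fan_spinning.
fan_spinning first appears in round 3.

3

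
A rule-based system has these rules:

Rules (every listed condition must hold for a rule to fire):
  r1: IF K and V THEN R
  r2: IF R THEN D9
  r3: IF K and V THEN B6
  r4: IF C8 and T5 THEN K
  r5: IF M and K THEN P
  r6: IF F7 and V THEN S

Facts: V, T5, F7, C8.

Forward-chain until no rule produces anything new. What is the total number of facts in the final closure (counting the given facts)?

9

Round 1: r4 [IF C8 and T5 THEN K]; r6 [IF F7 and V THEN S]. New: K, S.
Round 2: r1 [IF K and V THEN R]; r3 [IF K and V THEN B6]. New: R, B6.
Round 3: r2 [IF R THEN D9]. New: D9.
Closure: {B6, C8, D9, F7, K, R, S, T5, V} — 9 facts.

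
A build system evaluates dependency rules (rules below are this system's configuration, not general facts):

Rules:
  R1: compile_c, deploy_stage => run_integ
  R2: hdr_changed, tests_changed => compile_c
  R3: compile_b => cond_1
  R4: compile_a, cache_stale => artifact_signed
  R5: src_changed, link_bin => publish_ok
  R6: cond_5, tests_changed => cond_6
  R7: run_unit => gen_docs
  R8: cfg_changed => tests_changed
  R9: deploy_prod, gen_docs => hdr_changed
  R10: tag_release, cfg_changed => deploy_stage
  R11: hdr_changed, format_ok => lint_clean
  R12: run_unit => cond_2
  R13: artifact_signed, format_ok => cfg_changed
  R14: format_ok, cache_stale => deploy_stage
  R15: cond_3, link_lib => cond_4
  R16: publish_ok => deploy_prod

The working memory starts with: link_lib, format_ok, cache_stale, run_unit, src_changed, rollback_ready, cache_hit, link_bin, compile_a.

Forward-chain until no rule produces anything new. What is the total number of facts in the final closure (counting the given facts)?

[1] R4 [compile_a, cache_stale => artifact_signed]; R5 [src_changed, link_bin => publish_ok]; R7 [run_unit => gen_docs]; R12 [run_unit => cond_2]; R14 [format_ok, cache_stale => deploy_stage]. ⇒ new: artifact_signed, publish_ok, gen_docs, cond_2, deploy_stage.
[2] R13 [artifact_signed, format_ok => cfg_changed]; R16 [publish_ok => deploy_prod]. ⇒ new: cfg_changed, deploy_prod.
[3] R8 [cfg_changed => tests_changed]; R9 [deploy_prod, gen_docs => hdr_changed]. ⇒ new: tests_changed, hdr_changed.
[4] R2 [hdr_changed, tests_changed => compile_c]; R11 [hdr_changed, format_ok => lint_clean]. ⇒ new: compile_c, lint_clean.
[5] R1 [compile_c, deploy_stage => run_integ]. ⇒ new: run_integ.
Closure: {artifact_signed, cache_hit, cache_stale, cfg_changed, compile_a, compile_c, cond_2, deploy_prod, deploy_stage, format_ok, gen_docs, hdr_changed, link_bin, link_lib, lint_clean, publish_ok, rollback_ready, run_integ, run_unit, src_changed, tests_changed} — 21 facts.

21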